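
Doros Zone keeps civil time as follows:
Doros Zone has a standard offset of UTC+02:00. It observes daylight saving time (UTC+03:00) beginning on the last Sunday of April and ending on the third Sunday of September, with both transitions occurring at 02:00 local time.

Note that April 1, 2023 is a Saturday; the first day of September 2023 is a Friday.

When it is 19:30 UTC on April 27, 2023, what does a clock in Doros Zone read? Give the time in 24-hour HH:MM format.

21:30

1 April 2023 is a Saturday, so Sundays fall on 2, 9, 16, 23, 30; the last is April 30.
1 September 2023 is a Friday, so the first Sunday is September 3 and the third is September 17.
At the standard offset (UTC+02:00), 19:30 UTC + 2h = 21:30 Doros Zone standard time.
The standard-time date in Doros Zone, April 27, 2023, does not fall between 30 April and 17 September, so daylight saving is not in effect and Doros Zone is at UTC+02:00.
19:30 UTC + 2h = 21:30 local.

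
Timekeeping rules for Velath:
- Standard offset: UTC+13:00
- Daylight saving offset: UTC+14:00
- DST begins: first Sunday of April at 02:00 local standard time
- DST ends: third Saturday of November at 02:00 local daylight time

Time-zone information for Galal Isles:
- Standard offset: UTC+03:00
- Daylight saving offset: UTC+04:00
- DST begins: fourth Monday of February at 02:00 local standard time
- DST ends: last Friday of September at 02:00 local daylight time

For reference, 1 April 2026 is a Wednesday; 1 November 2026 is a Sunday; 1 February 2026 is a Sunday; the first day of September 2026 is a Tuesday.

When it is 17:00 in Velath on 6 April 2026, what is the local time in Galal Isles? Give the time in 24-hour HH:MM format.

07:00

1 April 2026 is a Wednesday, so the first Sunday is April 5.
1 November 2026 is a Sunday, so the first Saturday is November 7 and the third is November 21.
6 April 2026 lies within the daylight-saving period (5 April – 21 November), so Velath is on daylight time, UTC+14:00.
17:00 Velath − 14h = 03:00 UTC.
1 February 2026 is a Sunday, so the first Monday is February 2 and the fourth is February 23.
1 September 2026 is a Tuesday, so Fridays fall on 4, 11, 18, 25; the last is September 25.
At the standard offset (UTC+03:00), 03:00 UTC + 3h = 06:00 Galal Isles standard time.
Daylight saving runs 23 February – 25 September; the standard-time date in Galal Isles, 6 April 2026, is inside that window, so Galal Isles is at UTC+04:00.
03:00 UTC + 4h = 07:00 Galal Isles.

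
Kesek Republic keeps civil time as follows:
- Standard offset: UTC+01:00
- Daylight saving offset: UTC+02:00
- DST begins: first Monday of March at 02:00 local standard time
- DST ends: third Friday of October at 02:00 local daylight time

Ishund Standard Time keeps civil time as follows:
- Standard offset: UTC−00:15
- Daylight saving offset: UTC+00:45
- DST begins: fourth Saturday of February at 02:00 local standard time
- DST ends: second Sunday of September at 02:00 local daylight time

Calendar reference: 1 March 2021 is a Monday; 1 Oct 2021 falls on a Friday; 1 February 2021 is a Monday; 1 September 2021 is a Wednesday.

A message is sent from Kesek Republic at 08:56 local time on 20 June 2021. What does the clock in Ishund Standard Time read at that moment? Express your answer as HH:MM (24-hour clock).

07:41

1 March 2021 is a Monday, so the first Monday is March 1.
1 October 2021 is a Friday, so the first Friday is October 1 and the third is October 15.
20 June 2021 falls between 1 March and 15 October, so daylight saving is in effect and Kesek Republic is at UTC+02:00.
08:56 Kesek Republic − 2h = 06:56 UTC.
1 February 2021 is a Monday, so the first Saturday is February 6 and the fourth is February 27.
1 September 2021 is a Wednesday, so the first Sunday is September 5 and the second is September 12.
At the standard offset (UTC−00:15), 06:56 UTC − 0h15m = 06:41 Ishund Standard Time standard time.
Daylight saving runs 27 February – 12 September; the standard-time date in Ishund Standard Time, 20 June 2021, is inside that window, so Ishund Standard Time is at UTC+00:45.
06:56 UTC + 0h45m = 07:41 Ishund Standard Time.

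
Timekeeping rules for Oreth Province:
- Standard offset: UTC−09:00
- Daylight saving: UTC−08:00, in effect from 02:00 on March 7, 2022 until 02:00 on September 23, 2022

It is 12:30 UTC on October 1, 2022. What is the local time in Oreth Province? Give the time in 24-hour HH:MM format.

At the standard offset (UTC−09:00), 12:30 UTC − 9h = 03:30 Oreth Province standard time.
The standard-time date in Oreth Province, October 1, 2022, does not fall between 7 March and 23 September, so daylight saving is not in effect and Oreth Province is at UTC−09:00.
12:30 UTC − 9h = 03:30 local.

03:30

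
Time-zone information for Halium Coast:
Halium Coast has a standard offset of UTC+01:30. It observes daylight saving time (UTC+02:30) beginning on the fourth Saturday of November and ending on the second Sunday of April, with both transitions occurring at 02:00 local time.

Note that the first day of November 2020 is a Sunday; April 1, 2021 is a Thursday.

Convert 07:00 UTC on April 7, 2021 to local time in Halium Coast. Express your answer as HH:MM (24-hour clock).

09:30

1 November 2020 is a Sunday, so the first Saturday is November 7 and the fourth is November 28.
1 April 2021 is a Thursday, so the first Sunday is April 4 and the second is April 11.
At the standard offset (UTC+01:30), 07:00 UTC + 1h30m = 08:30 Halium Coast standard time.
The standard-time date in Halium Coast, April 7, 2021, falls between 28 November 2020 and 11 April 2021, so daylight saving is in effect and Halium Coast is at UTC+02:30.
07:00 UTC + 2h30m = 09:30 local.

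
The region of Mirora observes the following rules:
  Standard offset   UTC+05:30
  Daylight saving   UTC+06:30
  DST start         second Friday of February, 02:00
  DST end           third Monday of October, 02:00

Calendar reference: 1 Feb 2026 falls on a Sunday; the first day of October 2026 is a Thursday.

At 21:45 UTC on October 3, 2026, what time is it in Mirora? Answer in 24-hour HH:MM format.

1 February 2026 is a Sunday, so the first Friday is February 6 and the second is February 13.
1 October 2026 is a Thursday, so the first Monday is October 5 and the third is October 19.
At the standard offset (UTC+05:30), 21:45 UTC + 5h30m = 03:15 Mirora standard time (rolling into the next day, 4 October 2026).
Daylight saving runs 13 February – 19 October; the standard-time date in Mirora, October 4, 2026, is inside that window, so Mirora is at UTC+06:30.
21:45 UTC + 6h30m = 04:15 local (rolling into the next day, 4 October 2026).

04:15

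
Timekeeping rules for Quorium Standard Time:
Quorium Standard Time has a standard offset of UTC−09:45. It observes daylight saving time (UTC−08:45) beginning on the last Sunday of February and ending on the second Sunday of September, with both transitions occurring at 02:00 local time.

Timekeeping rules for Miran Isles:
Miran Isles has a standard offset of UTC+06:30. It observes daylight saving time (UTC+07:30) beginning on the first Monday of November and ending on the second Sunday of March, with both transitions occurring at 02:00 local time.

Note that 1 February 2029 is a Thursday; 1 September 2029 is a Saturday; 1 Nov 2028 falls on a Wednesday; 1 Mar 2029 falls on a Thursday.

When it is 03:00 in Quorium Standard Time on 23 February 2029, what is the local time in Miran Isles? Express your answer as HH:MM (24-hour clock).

1 February 2029 is a Thursday, so Sundays fall on 4, 11, 18, 25; the last is February 25.
1 September 2029 is a Saturday, so the first Sunday is September 2 and the second is September 9.
Daylight saving runs 25 February – 9 September; 23 February 2029 is outside that window, so Quorium Standard Time is on standard time at UTC−09:45.
03:00 Quorium Standard Time + 9h45m = 12:45 UTC.
1 November 2028 is a Wednesday, so the first Monday is November 6.
1 March 2029 is a Thursday, so the first Sunday is March 4 and the second is March 11.
At the standard offset (UTC+06:30), 12:45 UTC + 6h30m = 19:15 Miran Isles standard time.
The standard-time date in Miran Isles, 23 February 2029, falls between 6 November 2028 and 11 March 2029, so daylight saving is in effect and Miran Isles is at UTC+07:30.
12:45 UTC + 7h30m = 20:15 Miran Isles.

20:15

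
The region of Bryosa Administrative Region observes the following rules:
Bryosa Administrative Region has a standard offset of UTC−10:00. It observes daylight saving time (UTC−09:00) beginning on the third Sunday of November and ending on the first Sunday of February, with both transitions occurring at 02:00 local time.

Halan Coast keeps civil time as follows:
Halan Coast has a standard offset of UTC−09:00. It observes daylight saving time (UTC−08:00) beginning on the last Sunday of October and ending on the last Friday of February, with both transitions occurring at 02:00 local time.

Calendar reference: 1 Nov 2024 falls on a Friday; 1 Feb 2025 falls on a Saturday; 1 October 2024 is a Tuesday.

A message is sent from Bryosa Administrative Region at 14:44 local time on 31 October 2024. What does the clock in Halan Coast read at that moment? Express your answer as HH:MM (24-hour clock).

1 November 2024 is a Friday, so the first Sunday is November 3 and the third is November 17.
1 February 2025 is a Saturday, so the first Sunday is February 2.
Daylight saving runs 17 November 2024 – 2 February 2025; 31 October 2024 is outside that window, so Bryosa Administrative Region is on standard time at UTC−10:00.
14:44 Bryosa Administrative Region + 10h = 00:44 UTC (rolling into the next day, 1 November 2024).
1 October 2024 is a Tuesday, so Sundays fall on 6, 13, 20, 27; the last is October 27.
1 February 2025 is a Saturday, so Fridays fall on 7, 14, 21, 28; the last is February 28.
At the standard offset (UTC−09:00), 00:44 UTC − 9h = 15:44 Halan Coast standard time (rolling into the previous day, 31 October 2024).
The standard-time date in Halan Coast, 31 October 2024, lies within the daylight-saving period (27 October 2024 – 28 February 2025), so Halan Coast is on daylight time, UTC−08:00.
00:44 UTC − 8h = 16:44 Halan Coast (rolling into the previous day, 31 October 2024).

16:44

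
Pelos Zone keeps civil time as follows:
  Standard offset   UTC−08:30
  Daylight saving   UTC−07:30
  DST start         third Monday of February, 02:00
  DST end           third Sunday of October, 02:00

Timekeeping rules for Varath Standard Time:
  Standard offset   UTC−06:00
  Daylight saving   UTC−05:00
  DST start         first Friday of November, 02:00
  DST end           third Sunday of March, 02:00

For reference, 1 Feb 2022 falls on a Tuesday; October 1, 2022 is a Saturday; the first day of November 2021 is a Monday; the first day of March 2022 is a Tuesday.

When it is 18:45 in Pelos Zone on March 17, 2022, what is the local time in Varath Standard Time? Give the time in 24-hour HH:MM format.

21:15

1 February 2022 is a Tuesday, so the first Monday is February 7 and the third is February 21.
1 October 2022 is a Saturday, so the first Sunday is October 2 and the third is October 16.
March 17, 2022 falls between 21 February and 16 October, so daylight saving is in effect and Pelos Zone is at UTC−07:30.
18:45 Pelos Zone + 7h30m = 02:15 UTC (rolling into the next day, 18 March 2022).
1 November 2021 is a Monday, so the first Friday is November 5.
1 March 2022 is a Tuesday, so the first Sunday is March 6 and the third is March 20.
At the standard offset (UTC−06:00), 02:15 UTC − 6h = 20:15 Varath Standard Time standard time (rolling into the previous day, 17 March 2022).
The standard-time date in Varath Standard Time, March 17, 2022, lies within the daylight-saving period (5 November 2021 – 20 March 2022), so Varath Standard Time is on daylight time, UTC−05:00.
02:15 UTC − 5h = 21:15 Varath Standard Time (rolling into the previous day, 17 March 2022).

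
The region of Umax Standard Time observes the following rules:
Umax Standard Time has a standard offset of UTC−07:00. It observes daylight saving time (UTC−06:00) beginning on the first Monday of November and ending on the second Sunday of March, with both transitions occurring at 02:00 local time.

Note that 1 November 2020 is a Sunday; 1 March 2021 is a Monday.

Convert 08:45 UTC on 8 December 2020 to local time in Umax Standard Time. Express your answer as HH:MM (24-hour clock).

02:45

1 November 2020 is a Sunday, so the first Monday is November 2.
1 March 2021 is a Monday, so the first Sunday is March 7 and the second is March 14.
At the standard offset (UTC−07:00), 08:45 UTC − 7h = 01:45 Umax Standard Time standard time.
Daylight saving runs 2 November 2020 – 14 March 2021; the standard-time date in Umax Standard Time, 8 December 2020, is inside that window, so Umax Standard Time is at UTC−06:00.
08:45 UTC − 6h = 02:45 local.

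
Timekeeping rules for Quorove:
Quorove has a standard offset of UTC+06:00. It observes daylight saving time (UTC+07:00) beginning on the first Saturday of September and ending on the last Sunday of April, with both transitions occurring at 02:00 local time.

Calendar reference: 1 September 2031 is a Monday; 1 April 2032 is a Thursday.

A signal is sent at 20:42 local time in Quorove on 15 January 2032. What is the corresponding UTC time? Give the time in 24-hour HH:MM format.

13:42

1 September 2031 is a Monday, so the first Saturday is September 6.
1 April 2032 is a Thursday, so Sundays fall on 4, 11, 18, 25; the last is April 25.
15 January 2032 falls between 6 September 2031 and 25 April 2032, so daylight saving is in effect and Quorove is at UTC+07:00.
20:42 local − 7h = 13:42 UTC.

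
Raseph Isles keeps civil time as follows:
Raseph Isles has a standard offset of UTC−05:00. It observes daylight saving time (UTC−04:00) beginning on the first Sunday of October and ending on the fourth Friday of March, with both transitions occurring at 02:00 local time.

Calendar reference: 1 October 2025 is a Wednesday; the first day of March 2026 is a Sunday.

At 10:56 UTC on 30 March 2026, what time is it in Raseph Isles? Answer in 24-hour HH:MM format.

1 October 2025 is a Wednesday, so the first Sunday is October 5.
1 March 2026 is a Sunday, so the first Friday is March 6 and the fourth is March 27.
At the standard offset (UTC−05:00), 10:56 UTC − 5h = 05:56 Raseph Isles standard time.
Daylight saving runs 5 October 2025 – 27 March 2026; the standard-time date in Raseph Isles, 30 March 2026, is outside that window, so Raseph Isles is on standard time at UTC−05:00.
10:56 UTC − 5h = 05:56 local.

05:56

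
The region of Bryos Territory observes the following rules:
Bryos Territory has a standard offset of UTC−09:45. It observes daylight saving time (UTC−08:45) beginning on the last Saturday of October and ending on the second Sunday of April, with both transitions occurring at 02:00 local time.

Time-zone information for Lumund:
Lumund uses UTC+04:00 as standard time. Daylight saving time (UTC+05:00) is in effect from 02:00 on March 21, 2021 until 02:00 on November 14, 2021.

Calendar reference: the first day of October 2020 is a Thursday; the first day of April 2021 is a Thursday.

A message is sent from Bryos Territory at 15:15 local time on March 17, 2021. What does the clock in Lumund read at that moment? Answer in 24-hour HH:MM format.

04:00

1 October 2020 is a Thursday, so Saturdays fall on 3, 10, 17, 24, 31; the last is October 31.
1 April 2021 is a Thursday, so the first Sunday is April 4 and the second is April 11.
March 17, 2021 lies within the daylight-saving period (31 October 2020 – 11 April 2021), so Bryos Territory is on daylight time, UTC−08:45.
15:15 Bryos Territory + 8h45m = 00:00 UTC (rolling into the next day, 18 March 2021).
At the standard offset (UTC+04:00), 00:00 UTC + 4h = 04:00 Lumund standard time.
The standard-time date in Lumund, March 18, 2021, is outside the daylight-saving period (21 March – 14 November), so Lumund is on standard time, UTC+04:00.
00:00 UTC + 4h = 04:00 Lumund.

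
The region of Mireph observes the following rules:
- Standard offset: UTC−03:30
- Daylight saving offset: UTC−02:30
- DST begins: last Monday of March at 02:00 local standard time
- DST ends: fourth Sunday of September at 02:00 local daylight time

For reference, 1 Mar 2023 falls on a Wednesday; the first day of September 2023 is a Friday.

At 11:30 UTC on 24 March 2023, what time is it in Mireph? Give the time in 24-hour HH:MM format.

08:00

1 March 2023 is a Wednesday, so Mondays fall on 6, 13, 20, 27; the last is March 27.
1 September 2023 is a Friday, so the first Sunday is September 3 and the fourth is September 24.
At the standard offset (UTC−03:30), 11:30 UTC − 3h30m = 08:00 Mireph standard time.
Daylight saving runs 27 March – 24 September; the standard-time date in Mireph, 24 March 2023, is outside that window, so Mireph is on standard time at UTC−03:30.
11:30 UTC − 3h30m = 08:00 local.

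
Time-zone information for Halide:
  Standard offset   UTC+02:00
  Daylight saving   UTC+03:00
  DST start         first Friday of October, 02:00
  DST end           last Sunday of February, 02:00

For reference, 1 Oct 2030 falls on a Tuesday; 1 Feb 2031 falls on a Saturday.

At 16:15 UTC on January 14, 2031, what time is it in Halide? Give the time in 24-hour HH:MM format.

19:15

1 October 2030 is a Tuesday, so the first Friday is October 4.
1 February 2031 is a Saturday, so Sundays fall on 2, 9, 16, 23; the last is February 23.
At the standard offset (UTC+02:00), 16:15 UTC + 2h = 18:15 Halide standard time.
The standard-time date in Halide, January 14, 2031, falls between 4 October 2030 and 23 February 2031, so daylight saving is in effect and Halide is at UTC+03:00.
16:15 UTC + 3h = 19:15 local.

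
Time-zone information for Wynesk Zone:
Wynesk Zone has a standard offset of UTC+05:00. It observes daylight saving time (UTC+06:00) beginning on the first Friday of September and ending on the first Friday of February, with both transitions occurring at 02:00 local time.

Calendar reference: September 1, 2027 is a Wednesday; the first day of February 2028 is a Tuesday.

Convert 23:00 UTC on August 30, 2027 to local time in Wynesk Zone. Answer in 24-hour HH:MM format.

04:00

1 September 2027 is a Wednesday, so the first Friday is September 3.
1 February 2028 is a Tuesday, so the first Friday is February 4.
At the standard offset (UTC+05:00), 23:00 UTC + 5h = 04:00 Wynesk Zone standard time (rolling into the next day, 31 August 2027).
The standard-time date in Wynesk Zone, August 31, 2027, is outside the daylight-saving period (3 September 2027 – 4 February 2028), so Wynesk Zone is on standard time, UTC+05:00.
23:00 UTC + 5h = 04:00 local (rolling into the next day, 31 August 2027).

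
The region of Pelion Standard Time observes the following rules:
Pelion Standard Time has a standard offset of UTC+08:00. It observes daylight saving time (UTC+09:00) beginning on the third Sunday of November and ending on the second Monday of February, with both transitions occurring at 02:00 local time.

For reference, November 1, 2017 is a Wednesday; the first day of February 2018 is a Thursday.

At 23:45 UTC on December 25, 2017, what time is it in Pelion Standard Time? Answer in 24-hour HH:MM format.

1 November 2017 is a Wednesday, so the first Sunday is November 5 and the third is November 19.
1 February 2018 is a Thursday, so the first Monday is February 5 and the second is February 12.
At the standard offset (UTC+08:00), 23:45 UTC + 8h = 07:45 Pelion Standard Time standard time (rolling into the next day, 26 December 2017).
Daylight saving runs 19 November 2017 – 12 February 2018; the standard-time date in Pelion Standard Time, December 26, 2017, is inside that window, so Pelion Standard Time is at UTC+09:00.
23:45 UTC + 9h = 08:45 local (rolling into the next day, 26 December 2017).

08:45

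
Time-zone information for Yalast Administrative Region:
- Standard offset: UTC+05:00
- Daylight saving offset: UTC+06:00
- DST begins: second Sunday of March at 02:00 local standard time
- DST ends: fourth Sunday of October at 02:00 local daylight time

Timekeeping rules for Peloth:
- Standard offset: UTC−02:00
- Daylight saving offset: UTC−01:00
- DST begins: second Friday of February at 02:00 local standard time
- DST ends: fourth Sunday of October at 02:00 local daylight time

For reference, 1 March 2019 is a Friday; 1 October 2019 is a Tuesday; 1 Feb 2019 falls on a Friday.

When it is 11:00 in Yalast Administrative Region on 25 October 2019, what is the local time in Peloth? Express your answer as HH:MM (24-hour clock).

04:00

1 March 2019 is a Friday, so the first Sunday is March 3 and the second is March 10.
1 October 2019 is a Tuesday, so the first Sunday is October 6 and the fourth is October 27.
Daylight saving runs 10 March – 27 October; 25 October 2019 is inside that window, so Yalast Administrative Region is at UTC+06:00.
11:00 Yalast Administrative Region − 6h = 05:00 UTC.
1 February 2019 is a Friday, so the first Friday is February 1 and the second is February 8.
1 October 2019 is a Tuesday, so the first Sunday is October 6 and the fourth is October 27.
At the standard offset (UTC−02:00), 05:00 UTC − 2h = 03:00 Peloth standard time.
The standard-time date in Peloth, 25 October 2019, falls between 8 February and 27 October, so daylight saving is in effect and Peloth is at UTC−01:00.
05:00 UTC − 1h = 04:00 Peloth.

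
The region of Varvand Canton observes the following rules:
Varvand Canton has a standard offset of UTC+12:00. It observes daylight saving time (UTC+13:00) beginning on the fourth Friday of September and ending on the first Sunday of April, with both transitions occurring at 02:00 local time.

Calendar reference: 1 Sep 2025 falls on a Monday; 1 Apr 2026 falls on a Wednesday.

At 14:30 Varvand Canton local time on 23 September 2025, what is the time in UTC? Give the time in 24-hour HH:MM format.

02:30

1 September 2025 is a Monday, so the first Friday is September 5 and the fourth is September 26.
1 April 2026 is a Wednesday, so the first Sunday is April 5.
Daylight saving runs 26 September 2025 – 5 April 2026; 23 September 2025 is outside that window, so Varvand Canton is on standard time at UTC+12:00.
14:30 local − 12h = 02:30 UTC.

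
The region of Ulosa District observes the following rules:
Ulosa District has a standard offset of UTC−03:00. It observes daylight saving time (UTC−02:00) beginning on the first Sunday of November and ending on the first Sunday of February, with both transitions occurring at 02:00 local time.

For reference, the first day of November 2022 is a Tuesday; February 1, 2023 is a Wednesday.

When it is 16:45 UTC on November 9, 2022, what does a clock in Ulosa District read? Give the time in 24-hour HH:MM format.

14:45

1 November 2022 is a Tuesday, so the first Sunday is November 6.
1 February 2023 is a Wednesday, so the first Sunday is February 5.
At the standard offset (UTC−03:00), 16:45 UTC − 3h = 13:45 Ulosa District standard time.
The standard-time date in Ulosa District, November 9, 2022, lies within the daylight-saving period (6 November 2022 – 5 February 2023), so Ulosa District is on daylight time, UTC−02:00.
16:45 UTC − 2h = 14:45 local.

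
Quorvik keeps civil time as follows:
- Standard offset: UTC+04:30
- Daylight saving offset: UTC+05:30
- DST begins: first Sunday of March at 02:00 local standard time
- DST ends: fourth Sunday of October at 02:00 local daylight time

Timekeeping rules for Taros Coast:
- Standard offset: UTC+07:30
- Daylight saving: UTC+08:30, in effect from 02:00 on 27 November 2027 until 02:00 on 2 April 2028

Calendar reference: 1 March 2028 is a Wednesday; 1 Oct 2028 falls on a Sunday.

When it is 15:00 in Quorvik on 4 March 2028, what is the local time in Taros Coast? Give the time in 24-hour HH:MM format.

1 March 2028 is a Wednesday, so the first Sunday is March 5.
1 October 2028 is a Sunday, so the first Sunday is October 1 and the fourth is October 22.
4 March 2028 does not fall between 5 March and 22 October, so daylight saving is not in effect and Quorvik is at UTC+04:30.
15:00 Quorvik − 4h30m = 10:30 UTC.
At the standard offset (UTC+07:30), 10:30 UTC + 7h30m = 18:00 Taros Coast standard time.
Daylight saving runs 27 November 2027 – 2 April 2028; the standard-time date in Taros Coast, 4 March 2028, is inside that window, so Taros Coast is at UTC+08:30.
10:30 UTC + 8h30m = 19:00 Taros Coast.

19:00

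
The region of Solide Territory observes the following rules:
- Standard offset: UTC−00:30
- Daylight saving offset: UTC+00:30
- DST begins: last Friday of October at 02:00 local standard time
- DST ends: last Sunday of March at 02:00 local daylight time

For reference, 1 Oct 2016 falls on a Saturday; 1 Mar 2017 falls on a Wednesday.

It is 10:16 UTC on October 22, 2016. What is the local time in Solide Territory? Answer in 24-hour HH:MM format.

09:46

1 October 2016 is a Saturday, so Fridays fall on 7, 14, 21, 28; the last is October 28.
1 March 2017 is a Wednesday, so Sundays fall on 5, 12, 19, 26; the last is March 26.
At the standard offset (UTC−00:30), 10:16 UTC − 0h30m = 09:46 Solide Territory standard time.
Daylight saving runs 28 October 2016 – 26 March 2017; the standard-time date in Solide Territory, October 22, 2016, is outside that window, so Solide Territory is on standard time at UTC−00:30.
10:16 UTC − 0h30m = 09:46 local.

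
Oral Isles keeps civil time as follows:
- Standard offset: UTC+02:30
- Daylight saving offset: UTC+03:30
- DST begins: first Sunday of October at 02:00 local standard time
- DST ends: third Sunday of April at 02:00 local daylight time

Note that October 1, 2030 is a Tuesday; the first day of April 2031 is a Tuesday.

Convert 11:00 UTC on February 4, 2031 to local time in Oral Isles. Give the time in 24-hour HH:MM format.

14:30

1 October 2030 is a Tuesday, so the first Sunday is October 6.
1 April 2031 is a Tuesday, so the first Sunday is April 6 and the third is April 20.
At the standard offset (UTC+02:30), 11:00 UTC + 2h30m = 13:30 Oral Isles standard time.
The standard-time date in Oral Isles, February 4, 2031, lies within the daylight-saving period (6 October 2030 – 20 April 2031), so Oral Isles is on daylight time, UTC+03:30.
11:00 UTC + 3h30m = 14:30 local.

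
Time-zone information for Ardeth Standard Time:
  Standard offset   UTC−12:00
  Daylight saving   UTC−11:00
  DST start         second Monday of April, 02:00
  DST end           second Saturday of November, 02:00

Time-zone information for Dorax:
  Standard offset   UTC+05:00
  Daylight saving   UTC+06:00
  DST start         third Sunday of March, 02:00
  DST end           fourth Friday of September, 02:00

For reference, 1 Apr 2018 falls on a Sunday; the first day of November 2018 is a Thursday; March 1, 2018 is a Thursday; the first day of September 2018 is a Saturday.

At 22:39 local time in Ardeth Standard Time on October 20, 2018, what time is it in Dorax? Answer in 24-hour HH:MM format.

1 April 2018 is a Sunday, so the first Monday is April 2 and the second is April 9.
1 November 2018 is a Thursday, so the first Saturday is November 3 and the second is November 10.
October 20, 2018 falls between 9 April and 10 November, so daylight saving is in effect and Ardeth Standard Time is at UTC−11:00.
22:39 Ardeth Standard Time + 11h = 09:39 UTC (rolling into the next day, 21 October 2018).
1 March 2018 is a Thursday, so the first Sunday is March 4 and the third is March 18.
1 September 2018 is a Saturday, so the first Friday is September 7 and the fourth is September 28.
At the standard offset (UTC+05:00), 09:39 UTC + 5h = 14:39 Dorax standard time.
The standard-time date in Dorax, October 21, 2018, does not fall between 18 March and 28 September, so daylight saving is not in effect and Dorax is at UTC+05:00.
09:39 UTC + 5h = 14:39 Dorax.

14:39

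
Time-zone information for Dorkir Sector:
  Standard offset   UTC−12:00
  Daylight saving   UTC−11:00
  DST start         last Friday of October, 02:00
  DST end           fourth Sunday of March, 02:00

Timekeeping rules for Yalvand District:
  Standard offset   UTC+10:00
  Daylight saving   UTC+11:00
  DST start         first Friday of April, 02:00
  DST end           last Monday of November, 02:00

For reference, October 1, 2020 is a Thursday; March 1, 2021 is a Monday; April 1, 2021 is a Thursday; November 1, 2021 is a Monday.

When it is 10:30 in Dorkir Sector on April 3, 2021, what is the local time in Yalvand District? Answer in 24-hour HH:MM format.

09:30

1 October 2020 is a Thursday, so Fridays fall on 2, 9, 16, 23, 30; the last is October 30.
1 March 2021 is a Monday, so the first Sunday is March 7 and the fourth is March 28.
April 3, 2021 is outside the daylight-saving period (30 October 2020 – 28 March 2021), so Dorkir Sector is on standard time, UTC−12:00.
10:30 Dorkir Sector + 12h = 22:30 UTC.
1 April 2021 is a Thursday, so the first Friday is April 2.
1 November 2021 is a Monday, so Mondays fall on 1, 8, 15, 22, 29; the last is November 29.
At the standard offset (UTC+10:00), 22:30 UTC + 10h = 08:30 Yalvand District standard time (rolling into the next day, 4 April 2021).
The standard-time date in Yalvand District, April 4, 2021, lies within the daylight-saving period (2 April – 29 November), so Yalvand District is on daylight time, UTC+11:00.
22:30 UTC + 11h = 09:30 Yalvand District (rolling into the next day, 4 April 2021).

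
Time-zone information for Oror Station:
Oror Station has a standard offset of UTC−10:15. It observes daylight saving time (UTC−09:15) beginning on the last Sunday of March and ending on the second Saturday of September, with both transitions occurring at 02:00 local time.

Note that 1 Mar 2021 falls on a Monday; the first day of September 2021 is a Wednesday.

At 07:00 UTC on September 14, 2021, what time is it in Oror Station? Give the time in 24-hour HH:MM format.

20:45

1 March 2021 is a Monday, so Sundays fall on 7, 14, 21, 28; the last is March 28.
1 September 2021 is a Wednesday, so the first Saturday is September 4 and the second is September 11.
At the standard offset (UTC−10:15), 07:00 UTC − 10h15m = 20:45 Oror Station standard time (rolling into the previous day, 13 September 2021).
The standard-time date in Oror Station, September 13, 2021, is outside the daylight-saving period (28 March – 11 September), so Oror Station is on standard time, UTC−10:15.
07:00 UTC − 10h15m = 20:45 local (rolling into the previous day, 13 September 2021).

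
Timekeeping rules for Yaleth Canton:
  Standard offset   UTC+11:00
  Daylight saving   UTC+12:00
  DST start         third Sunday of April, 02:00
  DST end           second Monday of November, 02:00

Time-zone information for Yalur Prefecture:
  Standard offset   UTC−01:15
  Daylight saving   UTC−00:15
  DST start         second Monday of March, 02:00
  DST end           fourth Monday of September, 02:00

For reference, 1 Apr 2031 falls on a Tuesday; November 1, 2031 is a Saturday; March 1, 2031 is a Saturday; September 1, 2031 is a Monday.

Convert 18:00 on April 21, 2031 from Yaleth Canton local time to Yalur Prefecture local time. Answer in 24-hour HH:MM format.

1 April 2031 is a Tuesday, so the first Sunday is April 6 and the third is April 20.
1 November 2031 is a Saturday, so the first Monday is November 3 and the second is November 10.
Daylight saving runs 20 April – 10 November; April 21, 2031 is inside that window, so Yaleth Canton is at UTC+12:00.
18:00 Yaleth Canton − 12h = 06:00 UTC.
1 March 2031 is a Saturday, so the first Monday is March 3 and the second is March 10.
1 September 2031 is a Monday, so the first Monday is September 1 and the fourth is September 22.
At the standard offset (UTC−01:15), 06:00 UTC − 1h15m = 04:45 Yalur Prefecture standard time.
The standard-time date in Yalur Prefecture, April 21, 2031, falls between 10 March and 22 September, so daylight saving is in effect and Yalur Prefecture is at UTC−00:15.
06:00 UTC − 0h15m = 05:45 Yalur Prefecture.

05:45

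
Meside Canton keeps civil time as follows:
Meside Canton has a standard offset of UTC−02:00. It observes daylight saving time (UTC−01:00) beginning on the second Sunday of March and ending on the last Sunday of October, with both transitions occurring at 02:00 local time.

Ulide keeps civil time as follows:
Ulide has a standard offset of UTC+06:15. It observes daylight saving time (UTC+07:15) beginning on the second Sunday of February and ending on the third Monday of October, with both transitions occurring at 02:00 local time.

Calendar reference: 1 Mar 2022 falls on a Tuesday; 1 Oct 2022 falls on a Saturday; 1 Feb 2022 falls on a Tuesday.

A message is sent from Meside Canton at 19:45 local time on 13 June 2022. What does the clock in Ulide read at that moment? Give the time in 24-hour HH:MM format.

1 March 2022 is a Tuesday, so the first Sunday is March 6 and the second is March 13.
1 October 2022 is a Saturday, so Sundays fall on 2, 9, 16, 23, 30; the last is October 30.
13 June 2022 falls between 13 March and 30 October, so daylight saving is in effect and Meside Canton is at UTC−01:00.
19:45 Meside Canton + 1h = 20:45 UTC.
1 February 2022 is a Tuesday, so the first Sunday is February 6 and the second is February 13.
1 October 2022 is a Saturday, so the first Monday is October 3 and the third is October 17.
At the standard offset (UTC+06:15), 20:45 UTC + 6h15m = 03:00 Ulide standard time (rolling into the next day, 14 June 2022).
Daylight saving runs 13 February – 17 October; the standard-time date in Ulide, 14 June 2022, is inside that window, so Ulide is at UTC+07:15.
20:45 UTC + 7h15m = 04:00 Ulide (rolling into the next day, 14 June 2022).

04:00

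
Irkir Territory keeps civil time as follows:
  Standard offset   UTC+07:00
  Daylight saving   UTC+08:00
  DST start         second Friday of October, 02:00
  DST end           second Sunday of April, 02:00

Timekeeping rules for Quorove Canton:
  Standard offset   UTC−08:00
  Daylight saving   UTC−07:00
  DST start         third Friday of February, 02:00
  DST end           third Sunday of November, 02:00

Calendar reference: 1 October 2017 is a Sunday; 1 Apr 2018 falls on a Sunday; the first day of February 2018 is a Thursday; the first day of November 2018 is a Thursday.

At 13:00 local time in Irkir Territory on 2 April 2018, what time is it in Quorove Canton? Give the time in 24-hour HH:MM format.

1 October 2017 is a Sunday, so the first Friday is October 6 and the second is October 13.
1 April 2018 is a Sunday, so the first Sunday is April 1 and the second is April 8.
Daylight saving runs 13 October 2017 – 8 April 2018; 2 April 2018 is inside that window, so Irkir Territory is at UTC+08:00.
13:00 Irkir Territory − 8h = 05:00 UTC.
1 February 2018 is a Thursday, so the first Friday is February 2 and the third is February 16.
1 November 2018 is a Thursday, so the first Sunday is November 4 and the third is November 18.
At the standard offset (UTC−08:00), 05:00 UTC − 8h = 21:00 Quorove Canton standard time (rolling into the previous day, 1 April 2018).
Daylight saving runs 16 February – 18 November; the standard-time date in Quorove Canton, 1 April 2018, is inside that window, so Quorove Canton is at UTC−07:00.
05:00 UTC − 7h = 22:00 Quorove Canton (rolling into the previous day, 1 April 2018).

22:00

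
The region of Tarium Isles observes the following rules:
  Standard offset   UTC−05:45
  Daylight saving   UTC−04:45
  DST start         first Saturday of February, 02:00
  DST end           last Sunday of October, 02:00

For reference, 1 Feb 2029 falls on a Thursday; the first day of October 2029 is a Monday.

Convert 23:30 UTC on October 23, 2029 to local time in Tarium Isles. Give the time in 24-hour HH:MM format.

1 February 2029 is a Thursday, so the first Saturday is February 3.
1 October 2029 is a Monday, so Sundays fall on 7, 14, 21, 28; the last is October 28.
At the standard offset (UTC−05:45), 23:30 UTC − 5h45m = 17:45 Tarium Isles standard time.
The standard-time date in Tarium Isles, October 23, 2029, lies within the daylight-saving period (3 February – 28 October), so Tarium Isles is on daylight time, UTC−04:45.
23:30 UTC − 4h45m = 18:45 local.

18:45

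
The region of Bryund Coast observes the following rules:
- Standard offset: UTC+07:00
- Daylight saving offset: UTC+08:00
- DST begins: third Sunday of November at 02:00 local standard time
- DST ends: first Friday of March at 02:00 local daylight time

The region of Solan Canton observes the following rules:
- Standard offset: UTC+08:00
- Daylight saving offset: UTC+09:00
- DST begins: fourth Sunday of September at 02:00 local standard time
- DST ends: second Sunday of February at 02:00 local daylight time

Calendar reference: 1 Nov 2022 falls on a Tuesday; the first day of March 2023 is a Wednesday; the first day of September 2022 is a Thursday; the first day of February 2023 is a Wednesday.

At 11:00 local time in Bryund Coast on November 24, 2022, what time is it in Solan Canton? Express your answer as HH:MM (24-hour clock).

1 November 2022 is a Tuesday, so the first Sunday is November 6 and the third is November 20.
1 March 2023 is a Wednesday, so the first Friday is March 3.
November 24, 2022 falls between 20 November 2022 and 3 March 2023, so daylight saving is in effect and Bryund Coast is at UTC+08:00.
11:00 Bryund Coast − 8h = 03:00 UTC.
1 September 2022 is a Thursday, so the first Sunday is September 4 and the fourth is September 25.
1 February 2023 is a Wednesday, so the first Sunday is February 5 and the second is February 12.
At the standard offset (UTC+08:00), 03:00 UTC + 8h = 11:00 Solan Canton standard time.
Daylight saving runs 25 September 2022 – 12 February 2023; the standard-time date in Solan Canton, November 24, 2022, is inside that window, so Solan Canton is at UTC+09:00.
03:00 UTC + 9h = 12:00 Solan Canton.

12:00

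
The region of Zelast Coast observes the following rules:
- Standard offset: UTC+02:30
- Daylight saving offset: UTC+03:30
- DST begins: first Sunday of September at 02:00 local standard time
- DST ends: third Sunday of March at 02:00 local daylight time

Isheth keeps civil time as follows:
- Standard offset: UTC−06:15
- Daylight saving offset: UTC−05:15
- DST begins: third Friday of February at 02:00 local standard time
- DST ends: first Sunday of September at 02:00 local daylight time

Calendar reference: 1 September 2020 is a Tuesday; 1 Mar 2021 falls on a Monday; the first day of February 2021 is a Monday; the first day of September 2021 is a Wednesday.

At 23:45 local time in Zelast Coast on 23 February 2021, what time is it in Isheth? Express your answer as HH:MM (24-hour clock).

1 September 2020 is a Tuesday, so the first Sunday is September 6.
1 March 2021 is a Monday, so the first Sunday is March 7 and the third is March 21.
23 February 2021 lies within the daylight-saving period (6 September 2020 – 21 March 2021), so Zelast Coast is on daylight time, UTC+03:30.
23:45 Zelast Coast − 3h30m = 20:15 UTC.
1 February 2021 is a Monday, so the first Friday is February 5 and the third is February 19.
1 September 2021 is a Wednesday, so the first Sunday is September 5.
At the standard offset (UTC−06:15), 20:15 UTC − 6h15m = 14:00 Isheth standard time.
The standard-time date in Isheth, 23 February 2021, falls between 19 February and 5 September, so daylight saving is in effect and Isheth is at UTC−05:15.
20:15 UTC − 5h15m = 15:00 Isheth.

15:00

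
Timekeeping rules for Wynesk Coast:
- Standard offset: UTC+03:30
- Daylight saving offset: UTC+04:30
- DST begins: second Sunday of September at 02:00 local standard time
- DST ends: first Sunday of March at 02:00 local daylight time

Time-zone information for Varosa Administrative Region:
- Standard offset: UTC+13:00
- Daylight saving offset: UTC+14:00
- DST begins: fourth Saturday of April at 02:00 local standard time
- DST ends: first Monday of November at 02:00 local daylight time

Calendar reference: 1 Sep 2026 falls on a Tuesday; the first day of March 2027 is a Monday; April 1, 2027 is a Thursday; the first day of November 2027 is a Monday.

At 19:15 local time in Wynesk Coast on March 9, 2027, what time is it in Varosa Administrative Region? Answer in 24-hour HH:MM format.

04:45

1 September 2026 is a Tuesday, so the first Sunday is September 6 and the second is September 13.
1 March 2027 is a Monday, so the first Sunday is March 7.
Daylight saving runs 13 September 2026 – 7 March 2027; March 9, 2027 is outside that window, so Wynesk Coast is on standard time at UTC+03:30.
19:15 Wynesk Coast − 3h30m = 15:45 UTC.
1 April 2027 is a Thursday, so the first Saturday is April 3 and the fourth is April 24.
1 November 2027 is a Monday, so the first Monday is November 1.
At the standard offset (UTC+13:00), 15:45 UTC + 13h = 04:45 Varosa Administrative Region standard time (rolling into the next day, 10 March 2027).
The standard-time date in Varosa Administrative Region, March 10, 2027, is outside the daylight-saving period (24 April – 1 November), so Varosa Administrative Region is on standard time, UTC+13:00.
15:45 UTC + 13h = 04:45 Varosa Administrative Region (rolling into the next day, 10 March 2027).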